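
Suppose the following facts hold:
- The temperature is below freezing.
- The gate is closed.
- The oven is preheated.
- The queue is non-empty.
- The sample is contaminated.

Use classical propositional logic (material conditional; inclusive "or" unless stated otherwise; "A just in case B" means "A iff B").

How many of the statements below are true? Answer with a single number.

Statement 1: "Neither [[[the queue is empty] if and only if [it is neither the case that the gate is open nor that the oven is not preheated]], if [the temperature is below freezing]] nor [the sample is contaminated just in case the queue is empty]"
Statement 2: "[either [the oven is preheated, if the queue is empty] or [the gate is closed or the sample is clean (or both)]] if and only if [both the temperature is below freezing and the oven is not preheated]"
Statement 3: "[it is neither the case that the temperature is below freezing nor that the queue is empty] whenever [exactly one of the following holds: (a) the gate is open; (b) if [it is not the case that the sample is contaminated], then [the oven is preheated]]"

1

Let M = "the temperature is below freezing" (T), W = "the queue is empty" (F), P = "the gate is open" (F), N = "the oven is preheated" (T), S = "the sample is contaminated" (T).

Statement 1: This is (M → (W ↔ (P ↓ ¬N))) ↓ (S ↔ W).

¬N = ¬T = F
P ↓ ¬N = F ↓ F = T
W ↔ (P ↓ ¬N) = F ↔ T = F
M → (W ↔ (P ↓ ¬N)) = T → F = F
S ↔ W = T ↔ F = F
(M → (W ↔ (P ↓ ¬N))) ↓ (S ↔ W) = F ↓ F = T
So Statement 1 is true.

Statement 2: Formalization: ((W → N) ∨ (¬P ∨ ¬S)) ↔ (M ∧ ¬N)

W → N = F → T = T
¬P = ¬F = T
¬S = ¬T = F
¬P ∨ ¬S = T ∨ F = T
(W → N) ∨ (¬P ∨ ¬S) = T ∨ T = T
¬N = ¬T = F
M ∧ ¬N = T ∧ F = F
((W → N) ∨ (¬P ∨ ¬S)) ↔ (M ∧ ¬N) = T ↔ F = F
So Statement 2 is false.

Statement 3: Formalization: (P ⊕ (¬S → N)) → (M ↓ W)

¬S = ¬T = F
¬S → N = F → T = T
P ⊕ (¬S → N) = F ⊕ T = T
M ↓ W = T ↓ F = F
(P ⊕ (¬S → N)) → (M ↓ W) = T → F = F
Hence Statement 3 is false.

1 of the 3 statements is true.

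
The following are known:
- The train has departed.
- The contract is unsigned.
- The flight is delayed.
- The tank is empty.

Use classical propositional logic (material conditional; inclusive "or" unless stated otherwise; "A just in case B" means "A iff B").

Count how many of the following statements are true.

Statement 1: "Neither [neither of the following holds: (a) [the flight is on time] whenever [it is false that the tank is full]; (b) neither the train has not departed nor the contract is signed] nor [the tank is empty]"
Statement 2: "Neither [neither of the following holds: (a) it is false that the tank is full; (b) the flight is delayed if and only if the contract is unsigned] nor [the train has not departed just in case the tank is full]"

Let R = "the tank is full" (False), D = "the flight is delayed" (True), W = "the train has departed" (True), U = "the contract is signed" (False).

Statement 1: This is ((not R -> not D) nor (not W nor U)) nor not R.

not R = not False = True
not D = not True = False
not R -> not D = True -> False = False
not W = not True = False
not W nor U = False nor False = True
(not R -> not D) nor (not W nor U) = False nor True = False
not R = not False = True
((not R -> not D) nor (not W nor U)) nor not R = False nor True = False
Hence Statement 1 is false.

Statement 2: In symbols: (not R nor (D iff not U)) nor (not W iff R)

not R = not False = True
not U = not False = True
D iff not U = True iff True = True
not R nor (D iff not U) = True nor True = False
not W = not True = False
not W iff R = False iff False = True
(not R nor (D iff not U)) nor (not W iff R) = False nor True = False
So Statement 2 is false.

Count: 0.

0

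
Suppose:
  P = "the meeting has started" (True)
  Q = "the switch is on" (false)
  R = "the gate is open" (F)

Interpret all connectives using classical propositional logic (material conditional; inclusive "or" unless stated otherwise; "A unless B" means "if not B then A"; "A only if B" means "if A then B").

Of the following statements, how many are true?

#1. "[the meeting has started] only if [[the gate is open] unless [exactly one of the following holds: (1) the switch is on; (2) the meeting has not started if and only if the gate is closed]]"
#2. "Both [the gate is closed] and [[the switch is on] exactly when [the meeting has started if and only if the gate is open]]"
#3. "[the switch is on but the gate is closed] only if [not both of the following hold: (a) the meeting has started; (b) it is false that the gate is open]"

#1: Parsed as P -> (R or (Q xor (not P iff not R)))

not P = not True = False
not R = not False = True
not P iff not R = False iff True = False
Q xor (not P iff not R) = False xor False = False
R or (Q xor (not P iff not R)) = False or False = False
P -> (R or (Q xor (not P iff not R))) = True -> False = False
So #1 is false.

#2: This is not R and (Q iff (P iff R)).

not R = not False = True
P iff R = True iff False = False
Q iff (P iff R) = False iff False = True
not R and (Q iff (P iff R)) = True and True = True
Hence #2 is true.

#3: Parsed as (Q and not R) -> (P nand not R)

not R = not False = True
Q and not R = False and True = False
not R = not False = True
P nand not R = True nand True = False
(Q and not R) -> (P nand not R) = False -> False = True
Thus #3 is true.

True statements: 2 (#2, #3).

2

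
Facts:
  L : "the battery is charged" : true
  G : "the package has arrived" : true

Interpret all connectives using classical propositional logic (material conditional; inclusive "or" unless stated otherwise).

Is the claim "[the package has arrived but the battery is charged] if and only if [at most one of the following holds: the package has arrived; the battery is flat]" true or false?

True

Parsed as (G and L) iff (G nand not L)

G and L = True and True = True
not L = not True = False
G nand not L = True nand False = True
(G and L) iff (G nand not L) = True iff True = True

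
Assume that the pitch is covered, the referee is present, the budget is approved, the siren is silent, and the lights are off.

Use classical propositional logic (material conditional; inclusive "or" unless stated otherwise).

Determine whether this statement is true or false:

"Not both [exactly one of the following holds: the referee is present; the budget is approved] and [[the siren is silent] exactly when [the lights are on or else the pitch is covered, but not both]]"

Let Q = "the referee is present" (True), R = "the budget is approved" (True), S = "the siren is sounding" (False), U = "the lights are on" (False), P = "the pitch is covered" (True).
This is (Q xor R) nand (not S iff (U xor P)).

Q xor R = True xor True = False
not S = not False = True
U xor P = False xor True = True
not S iff (U xor P) = True iff True = True
(Q xor R) nand (not S iff (U xor P)) = False nand True = True

True.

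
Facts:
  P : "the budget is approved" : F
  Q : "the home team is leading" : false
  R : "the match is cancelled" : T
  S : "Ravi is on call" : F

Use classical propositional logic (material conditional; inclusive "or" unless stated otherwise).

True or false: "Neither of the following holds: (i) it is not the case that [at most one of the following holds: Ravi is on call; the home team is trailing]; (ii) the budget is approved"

This is ~(S nand ~Q) nor P.

~Q = ~F = T
S nand ~Q = F nand T = T
~(S nand ~Q) = ~T = F
~(S nand ~Q) nor P = F nor F = T

True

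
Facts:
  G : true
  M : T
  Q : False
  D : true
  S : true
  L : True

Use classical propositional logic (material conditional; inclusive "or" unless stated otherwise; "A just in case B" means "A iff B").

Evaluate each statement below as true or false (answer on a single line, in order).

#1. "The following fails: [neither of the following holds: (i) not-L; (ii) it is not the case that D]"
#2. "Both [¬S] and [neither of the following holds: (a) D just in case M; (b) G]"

#1 False / #2 False

#1: Parsed as not (not L nor not D)

not L = not True = False
not D = not True = False
not L nor not D = False nor False = True
not (not L nor not D) = not True = False
Hence #1 is false.

#2: Formalization: not S and ((D iff M) nor G)

not S = not True = False
D iff M = True iff True = True
(D iff M) nor G = True nor True = False
not S and ((D iff M) nor G) = False and False = False
Hence #2 is false.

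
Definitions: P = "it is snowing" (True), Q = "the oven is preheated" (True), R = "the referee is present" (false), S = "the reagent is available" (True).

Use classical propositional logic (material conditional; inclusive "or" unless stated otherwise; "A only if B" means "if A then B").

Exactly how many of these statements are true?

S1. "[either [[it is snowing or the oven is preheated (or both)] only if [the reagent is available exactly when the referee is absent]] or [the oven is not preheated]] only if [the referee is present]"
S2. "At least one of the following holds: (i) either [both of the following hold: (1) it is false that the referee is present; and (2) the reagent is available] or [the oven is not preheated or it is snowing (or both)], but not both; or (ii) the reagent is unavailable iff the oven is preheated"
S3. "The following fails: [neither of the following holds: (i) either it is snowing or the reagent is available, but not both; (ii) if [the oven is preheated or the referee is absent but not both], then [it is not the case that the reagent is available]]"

1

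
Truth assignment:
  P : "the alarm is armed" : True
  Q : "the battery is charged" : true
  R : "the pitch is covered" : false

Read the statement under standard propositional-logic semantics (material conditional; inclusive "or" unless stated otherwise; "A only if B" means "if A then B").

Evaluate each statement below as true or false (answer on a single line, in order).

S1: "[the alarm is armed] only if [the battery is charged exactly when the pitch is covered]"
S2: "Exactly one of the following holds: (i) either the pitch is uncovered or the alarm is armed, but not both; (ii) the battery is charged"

S1: In symbols: P → (Q ↔ R)

Q ↔ R = T ↔ F = F
P → (Q ↔ R) = T → F = F
So S1 is false.

S2: In symbols: (¬R ⊕ P) ⊕ Q

¬R = ¬F = T
¬R ⊕ P = T ⊕ T = F
(¬R ⊕ P) ⊕ Q = F ⊕ T = T
Thus S2 is true.

S1 F, S2 T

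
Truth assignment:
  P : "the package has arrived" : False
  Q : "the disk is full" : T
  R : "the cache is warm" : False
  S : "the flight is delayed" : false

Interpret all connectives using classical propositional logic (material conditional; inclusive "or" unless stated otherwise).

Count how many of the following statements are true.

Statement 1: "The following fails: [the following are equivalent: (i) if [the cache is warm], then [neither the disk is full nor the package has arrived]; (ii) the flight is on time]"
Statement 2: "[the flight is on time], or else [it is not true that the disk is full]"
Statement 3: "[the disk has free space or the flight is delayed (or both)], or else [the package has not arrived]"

Statement 1: This is ¬((R → (Q ↓ P)) ↔ ¬S).

Q ↓ P = T ↓ F = F
R → (Q ↓ P) = F → F = T
¬S = ¬F = T
(R → (Q ↓ P)) ↔ ¬S = T ↔ T = T
¬((R → (Q ↓ P)) ↔ ¬S) = ¬T = F
Thus Statement 1 is false.

Statement 2: Parsed as ¬S ∨ ¬Q

¬S = ¬F = T
¬Q = ¬T = F
¬S ∨ ¬Q = T ∨ F = T
So Statement 2 is true.

Statement 3: Formalization: (¬Q ∨ S) ∨ ¬P

¬Q = ¬T = F
¬Q ∨ S = F ∨ F = F
¬P = ¬F = T
(¬Q ∨ S) ∨ ¬P = F ∨ T = T
So Statement 3 is true.

Count: 2.

2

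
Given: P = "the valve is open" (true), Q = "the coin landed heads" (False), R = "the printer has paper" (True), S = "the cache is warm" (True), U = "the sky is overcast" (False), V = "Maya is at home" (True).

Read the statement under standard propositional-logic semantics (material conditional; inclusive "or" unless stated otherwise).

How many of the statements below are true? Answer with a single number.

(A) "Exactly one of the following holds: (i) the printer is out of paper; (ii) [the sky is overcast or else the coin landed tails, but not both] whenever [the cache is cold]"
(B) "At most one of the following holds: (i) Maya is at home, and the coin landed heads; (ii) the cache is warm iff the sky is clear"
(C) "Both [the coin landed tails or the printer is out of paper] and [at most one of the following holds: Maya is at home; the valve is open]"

(A): Parsed as not R xor (not S -> (U xor not Q))

not R = not True = False
not S = not True = False
not Q = not False = True
U xor not Q = False xor True = True
not S -> (U xor not Q) = False -> True = True
not R xor (not S -> (U xor not Q)) = False xor True = True
Thus (A) is true.

(B): Parsed as (V and Q) nand (S iff not U)

V and Q = True and False = False
not U = not False = True
S iff not U = True iff True = True
(V and Q) nand (S iff not U) = False nand True = True
Hence (B) is true.

(C): Parsed as (not Q or not R) and (V nand P)

not Q = not False = True
not R = not True = False
not Q or not R = True or False = True
V nand P = True nand True = False
(not Q or not R) and (V nand P) = True and False = False
Hence (C) is false.

2 of the 3 statements are true.

2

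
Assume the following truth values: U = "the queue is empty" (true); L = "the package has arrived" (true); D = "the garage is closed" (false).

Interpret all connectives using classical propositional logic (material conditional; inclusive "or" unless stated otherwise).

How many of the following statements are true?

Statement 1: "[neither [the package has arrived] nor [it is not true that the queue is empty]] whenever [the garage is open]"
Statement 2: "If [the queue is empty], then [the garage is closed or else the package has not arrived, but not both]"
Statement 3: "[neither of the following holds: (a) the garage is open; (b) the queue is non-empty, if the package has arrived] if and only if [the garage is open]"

Statement 1: Parsed as not D -> (L nor not U)

not D = not False = True
not U = not True = False
L nor not U = True nor False = False
not D -> (L nor not U) = True -> False = False
So Statement 1 is false.

Statement 2: Parsed as U -> (D xor not L)

not L = not True = False
D xor not L = False xor False = False
U -> (D xor not L) = True -> False = False
So Statement 2 is false.

Statement 3: In symbols: (not D nor (L -> not U)) iff not D

not D = not False = True
not U = not True = False
L -> not U = True -> False = False
not D nor (L -> not U) = True nor False = False
not D = not False = True
(not D nor (L -> not U)) iff not D = False iff True = False
So Statement 3 is false.

0 of the 3 statements are true (none).

0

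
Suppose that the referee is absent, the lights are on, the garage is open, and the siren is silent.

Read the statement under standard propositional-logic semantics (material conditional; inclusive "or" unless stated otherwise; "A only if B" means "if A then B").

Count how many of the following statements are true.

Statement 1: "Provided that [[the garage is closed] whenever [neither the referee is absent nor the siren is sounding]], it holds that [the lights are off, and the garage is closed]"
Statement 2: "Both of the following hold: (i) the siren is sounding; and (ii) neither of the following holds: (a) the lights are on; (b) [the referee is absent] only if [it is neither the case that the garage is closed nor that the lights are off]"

Let N = "the referee is present" (F), W = "the siren is sounding" (F), Q = "the garage is closed" (F), P = "the lights are on" (T).

Statement 1: In symbols: ((¬N ↓ W) → Q) → (¬P ∧ Q)

¬N = ¬F = T
¬N ↓ W = T ↓ F = F
(¬N ↓ W) → Q = F → F = T
¬P = ¬T = F
¬P ∧ Q = F ∧ F = F
((¬N ↓ W) → Q) → (¬P ∧ Q) = T → F = F
Hence Statement 1 is false.

Statement 2: This is W ∧ (P ↓ (¬N → (Q ↓ ¬P))).

¬N = ¬F = T
¬P = ¬T = F
Q ↓ ¬P = F ↓ F = T
¬N → (Q ↓ ¬P) = T → T = T
P ↓ (¬N → (Q ↓ ¬P)) = T ↓ T = F
W ∧ (P ↓ (¬N → (Q ↓ ¬P))) = F ∧ F = F
So Statement 2 is false.

Count: 0.

0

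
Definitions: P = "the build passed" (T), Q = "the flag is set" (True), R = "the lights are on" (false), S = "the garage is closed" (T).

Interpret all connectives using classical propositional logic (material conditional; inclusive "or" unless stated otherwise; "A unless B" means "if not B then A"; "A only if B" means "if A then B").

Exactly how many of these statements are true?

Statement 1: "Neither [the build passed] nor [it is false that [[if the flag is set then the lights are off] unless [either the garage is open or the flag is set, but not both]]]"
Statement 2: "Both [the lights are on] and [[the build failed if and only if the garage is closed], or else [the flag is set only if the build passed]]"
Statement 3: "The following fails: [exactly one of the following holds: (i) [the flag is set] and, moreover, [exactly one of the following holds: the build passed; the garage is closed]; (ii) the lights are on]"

Statement 1: This is P nor ~((Q -> ~R) | (~S xor Q)).

~R = ~F = T
Q -> ~R = T -> T = T
~S = ~T = F
~S xor Q = F xor T = T
(Q -> ~R) | (~S xor Q) = T | T = T
~((Q -> ~R) | (~S xor Q)) = ~T = F
P nor ~((Q -> ~R) | (~S xor Q)) = T nor F = F
So Statement 1 is false.

Statement 2: In symbols: R & ((~P <-> S) | (Q -> P))

~P = ~T = F
~P <-> S = F <-> T = F
Q -> P = T -> T = T
(~P <-> S) | (Q -> P) = F | T = T
R & ((~P <-> S) | (Q -> P)) = F & T = F
Hence Statement 2 is false.

Statement 3: In symbols: ~((Q & (P xor S)) xor R)

P xor S = T xor T = F
Q & (P xor S) = T & F = F
(Q & (P xor S)) xor R = F xor F = F
~((Q & (P xor S)) xor R) = ~F = T
Hence Statement 3 is true.

Count: 1.

1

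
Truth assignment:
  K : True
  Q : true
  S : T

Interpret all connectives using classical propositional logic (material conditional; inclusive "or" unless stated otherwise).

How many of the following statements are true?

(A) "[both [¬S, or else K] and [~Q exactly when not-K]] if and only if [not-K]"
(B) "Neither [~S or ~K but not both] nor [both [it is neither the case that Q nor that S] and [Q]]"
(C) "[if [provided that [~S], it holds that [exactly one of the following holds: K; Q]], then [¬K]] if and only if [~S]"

2

(A): Formalization: ((~S | K) & (~Q <-> ~K)) <-> ~K

~S = ~T = F
~S | K = F | T = T
~Q = ~T = F
~K = ~T = F
~Q <-> ~K = F <-> F = T
(~S | K) & (~Q <-> ~K) = T & T = T
~K = ~T = F
((~S | K) & (~Q <-> ~K)) <-> ~K = T <-> F = F
Thus (A) is false.

(B): Formalization: (~S xor ~K) nor ((Q nor S) & Q)

~S = ~T = F
~K = ~T = F
~S xor ~K = F xor F = F
Q nor S = T nor T = F
(Q nor S) & Q = F & T = F
(~S xor ~K) nor ((Q nor S) & Q) = F nor F = T
Hence (B) is true.

(C): Formalization: ((~S -> (K xor Q)) -> ~K) <-> ~S

~S = ~T = F
K xor Q = T xor T = F
~S -> (K xor Q) = F -> F = T
~K = ~T = F
(~S -> (K xor Q)) -> ~K = T -> F = F
~S = ~T = F
((~S -> (K xor Q)) -> ~K) <-> ~S = F <-> F = T
So (C) is true.

True statements: 2.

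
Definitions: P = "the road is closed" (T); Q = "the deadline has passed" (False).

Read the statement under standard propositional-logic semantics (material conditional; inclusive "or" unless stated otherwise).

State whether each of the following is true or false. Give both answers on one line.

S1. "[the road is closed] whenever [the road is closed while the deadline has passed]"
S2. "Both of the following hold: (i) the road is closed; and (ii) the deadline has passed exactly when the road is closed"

S1: In symbols: (P ∧ Q) → P

P ∧ Q = T ∧ F = F
(P ∧ Q) → P = F → T = T
So S1 is true.

S2: This is P ∧ (Q ↔ P).

Q ↔ P = F ↔ T = F
P ∧ (Q ↔ P) = T ∧ F = F
So S2 is false.

S1 true, S2 false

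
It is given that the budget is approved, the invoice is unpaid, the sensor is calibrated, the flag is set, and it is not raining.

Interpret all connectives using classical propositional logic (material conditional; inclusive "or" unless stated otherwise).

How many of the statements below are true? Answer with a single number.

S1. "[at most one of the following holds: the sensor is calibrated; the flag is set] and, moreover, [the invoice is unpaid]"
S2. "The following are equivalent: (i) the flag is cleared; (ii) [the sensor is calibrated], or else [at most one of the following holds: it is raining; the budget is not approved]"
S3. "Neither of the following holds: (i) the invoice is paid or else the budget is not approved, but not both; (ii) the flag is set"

Let R = "the sensor is calibrated" (T), S = "the flag is set" (T), Q = "the invoice is paid" (F), U = "it is raining" (F), P = "the budget is approved" (T).

S1: In symbols: (R nand S) & ~Q

R nand S = T nand T = F
~Q = ~F = T
(R nand S) & ~Q = F & T = F
Thus S1 is false.

S2: Formalization: ~S <-> (R | (U nand ~P))

~S = ~T = F
~P = ~T = F
U nand ~P = F nand F = T
R | (U nand ~P) = T | T = T
~S <-> (R | (U nand ~P)) = F <-> T = F
Thus S2 is false.

S3: Formalization: (Q xor ~P) nor S

~P = ~T = F
Q xor ~P = F xor F = F
(Q xor ~P) nor S = F nor T = F
So S3 is false.

True statements: 0 (none).

0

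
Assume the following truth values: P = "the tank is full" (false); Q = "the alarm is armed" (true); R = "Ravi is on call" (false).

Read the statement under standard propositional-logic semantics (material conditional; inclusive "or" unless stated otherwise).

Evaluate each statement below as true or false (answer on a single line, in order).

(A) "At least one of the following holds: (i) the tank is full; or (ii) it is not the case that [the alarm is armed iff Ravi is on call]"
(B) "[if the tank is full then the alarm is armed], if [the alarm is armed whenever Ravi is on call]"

(A) true / (B) true

(A): Parsed as P or not (Q iff R)

Q iff R = True iff False = False
not (Q iff R) = not False = True
P or not (Q iff R) = False or True = True
Hence (A) is true.

(B): Formalization: (R -> Q) -> (P -> Q)

R -> Q = False -> True = True
P -> Q = False -> True = True
(R -> Q) -> (P -> Q) = True -> True = True
Thus (B) is true.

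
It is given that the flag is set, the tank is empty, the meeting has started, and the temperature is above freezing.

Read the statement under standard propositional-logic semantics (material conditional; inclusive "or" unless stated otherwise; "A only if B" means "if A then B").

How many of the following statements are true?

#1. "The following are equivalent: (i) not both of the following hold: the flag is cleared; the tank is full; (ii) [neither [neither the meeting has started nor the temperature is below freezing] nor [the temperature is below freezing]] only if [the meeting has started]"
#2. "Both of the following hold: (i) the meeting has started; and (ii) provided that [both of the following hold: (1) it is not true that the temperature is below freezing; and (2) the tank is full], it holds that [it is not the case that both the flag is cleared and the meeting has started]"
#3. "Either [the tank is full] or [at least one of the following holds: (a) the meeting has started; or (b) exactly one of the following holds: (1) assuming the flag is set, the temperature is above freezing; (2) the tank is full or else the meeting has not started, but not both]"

3

Let P = "the flag is set" (T), Q = "the tank is full" (F), R = "the meeting has started" (T), S = "the temperature is below freezing" (F).

#1: Formalization: (¬P ↑ Q) ↔ (((R ↓ S) ↓ S) → R)

¬P = ¬T = F
¬P ↑ Q = F ↑ F = T
R ↓ S = T ↓ F = F
(R ↓ S) ↓ S = F ↓ F = T
((R ↓ S) ↓ S) → R = T → T = T
(¬P ↑ Q) ↔ (((R ↓ S) ↓ S) → R) = T ↔ T = T
So #1 is true.

#2: Formalization: R ∧ ((¬S ∧ Q) → (¬P ↑ R))

¬S = ¬F = T
¬S ∧ Q = T ∧ F = F
¬P = ¬T = F
¬P ↑ R = F ↑ T = T
(¬S ∧ Q) → (¬P ↑ R) = F → T = T
R ∧ ((¬S ∧ Q) → (¬P ↑ R)) = T ∧ T = T
So #2 is true.

#3: Parsed as Q ∨ (R ∨ ((P → ¬S) ⊕ (Q ⊕ ¬R)))

¬S = ¬F = T
P → ¬S = T → T = T
¬R = ¬T = F
Q ⊕ ¬R = F ⊕ F = F
(P → ¬S) ⊕ (Q ⊕ ¬R) = T ⊕ F = T
R ∨ ((P → ¬S) ⊕ (Q ⊕ ¬R)) = T ∨ T = T
Q ∨ (R ∨ ((P → ¬S) ⊕ (Q ⊕ ¬R))) = F ∨ T = T
Thus #3 is true.

Count: 3.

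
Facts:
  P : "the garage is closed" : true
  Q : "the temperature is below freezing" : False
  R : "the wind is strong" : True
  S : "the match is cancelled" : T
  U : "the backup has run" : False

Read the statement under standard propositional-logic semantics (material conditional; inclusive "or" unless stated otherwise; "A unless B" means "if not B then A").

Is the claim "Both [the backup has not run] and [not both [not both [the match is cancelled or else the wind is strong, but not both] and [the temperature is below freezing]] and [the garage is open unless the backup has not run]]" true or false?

Formalization: not U and (((S xor R) nand Q) nand (not P or not U))

not U = not False = True
S xor R = True xor True = False
(S xor R) nand Q = False nand False = True
not P = not True = False
not U = not False = True
not P or not U = False or True = True
((S xor R) nand Q) nand (not P or not U) = True nand True = False
not U and (((S xor R) nand Q) nand (not P or not U)) = True and False = False

false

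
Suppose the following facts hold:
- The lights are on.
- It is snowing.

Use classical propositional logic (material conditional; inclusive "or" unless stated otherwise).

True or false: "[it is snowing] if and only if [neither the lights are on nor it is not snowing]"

Let K = "it is snowing" (T), H = "the lights are on" (T).
In symbols: K ↔ (H ↓ ¬K)

¬K = ¬T = F
H ↓ ¬K = T ↓ F = F
K ↔ (H ↓ ¬K) = T ↔ F = F

false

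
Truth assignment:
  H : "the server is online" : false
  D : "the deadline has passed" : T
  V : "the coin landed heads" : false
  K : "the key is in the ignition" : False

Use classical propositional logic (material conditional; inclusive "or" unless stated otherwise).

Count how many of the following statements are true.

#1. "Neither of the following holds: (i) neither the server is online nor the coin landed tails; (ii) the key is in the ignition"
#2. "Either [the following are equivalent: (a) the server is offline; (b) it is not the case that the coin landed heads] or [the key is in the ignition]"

2

#1: Formalization: (H nor not V) nor K

not V = not False = True
H nor not V = False nor True = False
(H nor not V) nor K = False nor False = True
So #1 is true.

#2: This is (not H iff not V) or K.

not H = not False = True
not V = not False = True
not H iff not V = True iff True = True
(not H iff not V) or K = True or False = True
Hence #2 is true.

Count: 2.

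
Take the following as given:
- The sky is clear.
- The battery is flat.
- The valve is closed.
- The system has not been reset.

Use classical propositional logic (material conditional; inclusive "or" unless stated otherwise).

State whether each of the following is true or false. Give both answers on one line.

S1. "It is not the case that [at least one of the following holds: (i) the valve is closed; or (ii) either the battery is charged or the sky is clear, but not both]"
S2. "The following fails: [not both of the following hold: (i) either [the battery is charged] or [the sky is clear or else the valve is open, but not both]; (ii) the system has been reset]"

S1 false / S2 false

Let R = "the valve is open" (F), Q = "the battery is charged" (F), P = "the sky is overcast" (F), S = "the system has been reset" (F).

S1: Formalization: ¬(¬R ∨ (Q ⊕ ¬P))

¬R = ¬F = T
¬P = ¬F = T
Q ⊕ ¬P = F ⊕ T = T
¬R ∨ (Q ⊕ ¬P) = T ∨ T = T
¬(¬R ∨ (Q ⊕ ¬P)) = ¬T = F
So S1 is false.

S2: Parsed as ¬((Q ∨ (¬P ⊕ R)) ↑ S)

¬P = ¬F = T
¬P ⊕ R = T ⊕ F = T
Q ∨ (¬P ⊕ R) = F ∨ T = T
(Q ∨ (¬P ⊕ R)) ↑ S = T ↑ F = T
¬((Q ∨ (¬P ⊕ R)) ↑ S) = ¬T = F
Thus S2 is false.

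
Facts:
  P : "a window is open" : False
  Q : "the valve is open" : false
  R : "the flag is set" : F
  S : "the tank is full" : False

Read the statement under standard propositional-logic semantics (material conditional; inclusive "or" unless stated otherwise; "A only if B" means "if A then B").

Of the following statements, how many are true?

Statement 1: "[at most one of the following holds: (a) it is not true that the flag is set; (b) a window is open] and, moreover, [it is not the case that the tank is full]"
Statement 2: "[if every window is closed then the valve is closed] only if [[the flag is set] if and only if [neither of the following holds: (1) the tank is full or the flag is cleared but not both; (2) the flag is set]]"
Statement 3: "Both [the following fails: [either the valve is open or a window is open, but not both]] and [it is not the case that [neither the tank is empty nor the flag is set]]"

3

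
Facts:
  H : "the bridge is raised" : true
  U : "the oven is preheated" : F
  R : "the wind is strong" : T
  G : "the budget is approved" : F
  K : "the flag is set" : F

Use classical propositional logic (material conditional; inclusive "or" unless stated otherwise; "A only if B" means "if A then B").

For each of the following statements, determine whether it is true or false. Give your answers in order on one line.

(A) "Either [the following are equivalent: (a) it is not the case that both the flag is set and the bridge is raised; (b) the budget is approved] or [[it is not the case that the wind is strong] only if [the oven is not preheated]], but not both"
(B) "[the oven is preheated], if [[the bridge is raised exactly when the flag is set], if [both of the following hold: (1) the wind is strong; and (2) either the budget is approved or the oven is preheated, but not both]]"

(A) T / (B) F

(A): Formalization: ((K nand H) iff G) xor (not R -> not U)

K nand H = False nand True = True
(K nand H) iff G = True iff False = False
not R = not True = False
not U = not False = True
not R -> not U = False -> True = True
((K nand H) iff G) xor (not R -> not U) = False xor True = True
So (A) is true.

(B): This is ((R and (G xor U)) -> (H iff K)) -> U.

G xor U = False xor False = False
R and (G xor U) = True and False = False
H iff K = True iff False = False
(R and (G xor U)) -> (H iff K) = False -> False = True
((R and (G xor U)) -> (H iff K)) -> U = True -> False = False
Hence (B) is false.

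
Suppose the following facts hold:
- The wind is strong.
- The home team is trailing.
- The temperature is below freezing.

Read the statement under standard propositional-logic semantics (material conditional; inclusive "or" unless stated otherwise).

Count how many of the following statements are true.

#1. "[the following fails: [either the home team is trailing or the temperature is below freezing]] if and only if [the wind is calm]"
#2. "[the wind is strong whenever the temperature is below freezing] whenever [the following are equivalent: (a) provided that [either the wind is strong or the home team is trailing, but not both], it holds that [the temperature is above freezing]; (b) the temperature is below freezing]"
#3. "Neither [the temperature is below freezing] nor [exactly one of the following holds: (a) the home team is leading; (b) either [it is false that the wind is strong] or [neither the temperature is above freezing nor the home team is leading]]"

Let Q = "the home team is leading" (False), R = "the temperature is below freezing" (True), P = "the wind is strong" (True).

#1: Parsed as not (not Q or R) iff not P

not Q = not False = True
not Q or R = True or True = True
not (not Q or R) = not True = False
not P = not True = False
not (not Q or R) iff not P = False iff False = True
So #1 is true.

#2: Formalization: (((P xor not Q) -> not R) iff R) -> (R -> P)

not Q = not False = True
P xor not Q = True xor True = False
not R = not True = False
(P xor not Q) -> not R = False -> False = True
((P xor not Q) -> not R) iff R = True iff True = True
R -> P = True -> True = True
(((P xor not Q) -> not R) iff R) -> (R -> P) = True -> True = True
Thus #2 is true.

#3: This is R nor (Q xor (not P or (not R nor Q))).

not P = not True = False
not R = not True = False
not R nor Q = False nor False = True
not P or (not R nor Q) = False or True = True
Q xor (not P or (not R nor Q)) = False xor True = True
R nor (Q xor (not P or (not R nor Q))) = True nor True = False
Thus #3 is false.

True statements: 2 (#1, #2).

2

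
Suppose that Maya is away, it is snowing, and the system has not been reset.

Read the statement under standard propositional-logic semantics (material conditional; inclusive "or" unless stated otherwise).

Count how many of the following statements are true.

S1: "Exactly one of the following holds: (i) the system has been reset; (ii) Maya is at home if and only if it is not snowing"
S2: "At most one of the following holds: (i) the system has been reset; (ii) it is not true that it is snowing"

2

Let P = "the system has been reset" (F), K = "Maya is at home" (F), N = "it is snowing" (T).

S1: This is P ⊕ (K ↔ ¬N).

¬N = ¬T = F
K ↔ ¬N = F ↔ F = T
P ⊕ (K ↔ ¬N) = F ⊕ T = T
Hence S1 is true.

S2: Formalization: P ↑ ¬N

¬N = ¬T = F
P ↑ ¬N = F ↑ F = T
Hence S2 is true.

Count: 2.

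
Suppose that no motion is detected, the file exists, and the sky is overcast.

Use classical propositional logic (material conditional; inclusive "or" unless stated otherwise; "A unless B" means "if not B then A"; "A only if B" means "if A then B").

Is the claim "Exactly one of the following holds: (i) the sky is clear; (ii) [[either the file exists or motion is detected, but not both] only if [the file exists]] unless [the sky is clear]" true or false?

True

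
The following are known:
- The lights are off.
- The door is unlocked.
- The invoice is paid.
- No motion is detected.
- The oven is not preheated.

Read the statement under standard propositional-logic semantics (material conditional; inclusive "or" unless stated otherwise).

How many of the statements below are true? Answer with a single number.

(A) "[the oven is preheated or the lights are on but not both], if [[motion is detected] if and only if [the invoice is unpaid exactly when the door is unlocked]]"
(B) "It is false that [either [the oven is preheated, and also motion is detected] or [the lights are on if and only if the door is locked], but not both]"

Let D = "motion is detected" (F), S = "the invoice is paid" (T), R = "the door is locked" (F), U = "the oven is preheated" (F), L = "the lights are on" (F).

(A): In symbols: (D ↔ (¬S ↔ ¬R)) → (U ⊕ L)

¬S = ¬T = F
¬R = ¬F = T
¬S ↔ ¬R = F ↔ T = F
D ↔ (¬S ↔ ¬R) = F ↔ F = T
U ⊕ L = F ⊕ F = F
(D ↔ (¬S ↔ ¬R)) → (U ⊕ L) = T → F = F
So (A) is false.

(B): Parsed as ¬((U ∧ D) ⊕ (L ↔ R))

U ∧ D = F ∧ F = F
L ↔ R = F ↔ F = T
(U ∧ D) ⊕ (L ↔ R) = F ⊕ T = T
¬((U ∧ D) ⊕ (L ↔ R)) = ¬T = F
So (B) is false.

Count: 0.

0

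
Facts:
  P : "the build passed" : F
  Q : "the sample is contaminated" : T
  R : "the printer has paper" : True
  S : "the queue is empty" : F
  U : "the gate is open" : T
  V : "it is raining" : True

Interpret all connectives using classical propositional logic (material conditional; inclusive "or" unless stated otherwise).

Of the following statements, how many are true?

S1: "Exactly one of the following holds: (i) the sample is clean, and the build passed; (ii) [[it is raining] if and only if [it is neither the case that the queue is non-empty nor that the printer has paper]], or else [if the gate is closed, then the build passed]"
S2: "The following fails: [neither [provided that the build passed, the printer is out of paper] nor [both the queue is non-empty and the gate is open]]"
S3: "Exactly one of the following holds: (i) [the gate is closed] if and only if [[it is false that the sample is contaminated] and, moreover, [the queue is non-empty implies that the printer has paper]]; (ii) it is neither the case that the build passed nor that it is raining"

3

S1: In symbols: (~Q & P) xor ((V <-> (~S nor R)) | (~U -> P))

~Q = ~T = F
~Q & P = F & F = F
~S = ~F = T
~S nor R = T nor T = F
V <-> (~S nor R) = T <-> F = F
~U = ~T = F
~U -> P = F -> F = T
(V <-> (~S nor R)) | (~U -> P) = F | T = T
(~Q & P) xor ((V <-> (~S nor R)) | (~U -> P)) = F xor T = T
Thus S1 is true.

S2: This is ~((P -> ~R) nor (~S & U)).

~R = ~T = F
P -> ~R = F -> F = T
~S = ~F = T
~S & U = T & T = T
(P -> ~R) nor (~S & U) = T nor T = F
~((P -> ~R) nor (~S & U)) = ~F = T
Thus S2 is true.

S3: This is (~U <-> (~Q & (~S -> R))) xor (P nor V).

~U = ~T = F
~Q = ~T = F
~S = ~F = T
~S -> R = T -> T = T
~Q & (~S -> R) = F & T = F
~U <-> (~Q & (~S -> R)) = F <-> F = T
P nor V = F nor T = F
(~U <-> (~Q & (~S -> R))) xor (P nor V) = T xor F = T
So S3 is true.

Count: 3.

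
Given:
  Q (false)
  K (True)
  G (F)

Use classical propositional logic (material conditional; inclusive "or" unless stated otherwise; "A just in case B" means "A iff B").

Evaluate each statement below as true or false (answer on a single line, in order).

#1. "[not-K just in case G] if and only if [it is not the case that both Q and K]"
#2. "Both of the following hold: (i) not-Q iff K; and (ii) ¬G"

#1 T, #2 T

#1: In symbols: (¬K ↔ G) ↔ (Q ↑ K)

¬K = ¬T = F
¬K ↔ G = F ↔ F = T
Q ↑ K = F ↑ T = T
(¬K ↔ G) ↔ (Q ↑ K) = T ↔ T = T
Hence #1 is true.

#2: This is (¬Q ↔ K) ∧ ¬G.

¬Q = ¬F = T
¬Q ↔ K = T ↔ T = T
¬G = ¬F = T
(¬Q ↔ K) ∧ ¬G = T ∧ T = T
Thus #2 is true.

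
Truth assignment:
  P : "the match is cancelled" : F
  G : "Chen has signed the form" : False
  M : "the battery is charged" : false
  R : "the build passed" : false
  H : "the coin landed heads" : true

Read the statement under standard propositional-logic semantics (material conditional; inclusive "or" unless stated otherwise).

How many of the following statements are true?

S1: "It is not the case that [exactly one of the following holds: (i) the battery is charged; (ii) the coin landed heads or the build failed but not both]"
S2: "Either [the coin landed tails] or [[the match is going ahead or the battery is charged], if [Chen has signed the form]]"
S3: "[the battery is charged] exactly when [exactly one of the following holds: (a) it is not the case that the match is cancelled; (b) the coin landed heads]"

S1: This is not (M xor (H xor not R)).

not R = not False = True
H xor not R = True xor True = False
M xor (H xor not R) = False xor False = False
not (M xor (H xor not R)) = not False = True
So S1 is true.

S2: In symbols: not H or (G -> (not P or M))

not H = not True = False
not P = not False = True
not P or M = True or False = True
G -> (not P or M) = False -> True = True
not H or (G -> (not P or M)) = False or True = True
So S2 is true.

S3: Formalization: M iff (not P xor H)

not P = not False = True
not P xor H = True xor True = False
M iff (not P xor H) = False iff False = True
So S3 is true.

3 of the 3 statements are true.

3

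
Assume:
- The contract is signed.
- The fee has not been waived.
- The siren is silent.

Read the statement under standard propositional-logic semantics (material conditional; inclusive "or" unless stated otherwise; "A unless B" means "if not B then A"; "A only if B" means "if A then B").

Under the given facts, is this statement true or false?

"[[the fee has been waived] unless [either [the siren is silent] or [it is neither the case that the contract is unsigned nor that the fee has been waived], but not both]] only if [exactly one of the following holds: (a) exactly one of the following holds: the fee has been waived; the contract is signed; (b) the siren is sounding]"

The statement is true.

Let G = "the fee has been waived" (F), S = "the siren is sounding" (F), L = "the contract is signed" (T).
Formalization: (G | (~S xor (~L nor G))) -> ((G xor L) xor S)

~S = ~F = T
~L = ~T = F
~L nor G = F nor F = T
~S xor (~L nor G) = T xor T = F
G | (~S xor (~L nor G)) = F | F = F
G xor L = F xor T = T
(G xor L) xor S = T xor F = T
(G | (~S xor (~L nor G))) -> ((G xor L) xor S) = F -> T = T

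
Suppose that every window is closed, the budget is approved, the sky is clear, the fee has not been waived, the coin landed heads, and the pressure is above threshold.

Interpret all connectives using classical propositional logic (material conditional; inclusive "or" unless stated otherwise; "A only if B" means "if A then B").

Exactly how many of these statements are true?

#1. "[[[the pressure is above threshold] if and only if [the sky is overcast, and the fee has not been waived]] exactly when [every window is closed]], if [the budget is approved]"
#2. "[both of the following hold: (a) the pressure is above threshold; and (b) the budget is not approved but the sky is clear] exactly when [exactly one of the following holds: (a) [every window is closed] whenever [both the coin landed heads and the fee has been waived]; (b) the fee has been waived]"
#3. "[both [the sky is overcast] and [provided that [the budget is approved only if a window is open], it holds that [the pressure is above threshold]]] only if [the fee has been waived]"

1

Let Q = "the budget is approved" (True), V = "the pressure is above threshold" (True), R = "the sky is overcast" (False), S = "the fee has been waived" (False), P = "a window is open" (False), U = "the coin landed heads" (True).

#1: In symbols: Q -> ((V iff (R and not S)) iff not P)

not S = not False = True
R and not S = False and True = False
V iff (R and not S) = True iff False = False
not P = not False = True
(V iff (R and not S)) iff not P = False iff True = False
Q -> ((V iff (R and not S)) iff not P) = True -> False = False
Thus #1 is false.

#2: Formalization: (V and (not Q and not R)) iff (((U and S) -> not P) xor S)

not Q = not True = False
not R = not False = True
not Q and not R = False and True = False
V and (not Q and not R) = True and False = False
U and S = True and False = False
not P = not False = True
(U and S) -> not P = False -> True = True
((U and S) -> not P) xor S = True xor False = True
(V and (not Q and not R)) iff (((U and S) -> not P) xor S) = False iff True = False
Hence #2 is false.

#3: Parsed as (R and ((Q -> P) -> V)) -> S

Q -> P = True -> False = False
(Q -> P) -> V = False -> True = True
R and ((Q -> P) -> V) = False and True = False
(R and ((Q -> P) -> V)) -> S = False -> False = True
Thus #3 is true.

Count: 1.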